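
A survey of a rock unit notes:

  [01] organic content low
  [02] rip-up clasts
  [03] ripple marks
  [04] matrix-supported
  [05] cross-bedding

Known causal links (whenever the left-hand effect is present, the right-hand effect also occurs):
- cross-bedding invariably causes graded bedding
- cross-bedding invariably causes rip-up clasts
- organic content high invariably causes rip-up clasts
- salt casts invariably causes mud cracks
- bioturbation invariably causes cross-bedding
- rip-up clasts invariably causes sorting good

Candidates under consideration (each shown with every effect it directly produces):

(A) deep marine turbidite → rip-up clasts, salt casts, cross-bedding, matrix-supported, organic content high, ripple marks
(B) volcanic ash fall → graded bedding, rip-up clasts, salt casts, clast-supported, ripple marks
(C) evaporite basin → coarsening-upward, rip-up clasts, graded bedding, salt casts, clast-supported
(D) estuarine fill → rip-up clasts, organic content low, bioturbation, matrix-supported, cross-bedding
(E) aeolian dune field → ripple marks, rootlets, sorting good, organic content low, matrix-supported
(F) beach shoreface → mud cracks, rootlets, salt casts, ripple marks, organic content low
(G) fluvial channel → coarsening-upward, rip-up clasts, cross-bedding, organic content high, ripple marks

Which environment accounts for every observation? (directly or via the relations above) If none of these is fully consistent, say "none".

Per-candidate check:
(A) deep marine turbidite — fails on organic content low (predicts organic content high, not organic content low)
(B) volcanic ash fall — organic content low ✗; rip-up clasts ✓; ripple marks ✓; matrix-supported ✗; cross-bedding ✗
(C) evaporite basin — fails on organic content low, ripple marks, matrix-supported, cross-bedding (predicts clast-supported, not matrix-supported)
(D) estuarine fill — organic content low ✓; rip-up clasts ✓; ripple marks ✗; matrix-supported ✓; cross-bedding ✓
(E) aeolian dune field — does not account for rip-up clasts, cross-bedding
(F) beach shoreface — organic content low ✓; rip-up clasts ✗; ripple marks ✓; matrix-supported ✗; cross-bedding ✗
(G) fluvial channel — organic content low ✗; rip-up clasts ✓; ripple marks ✓; matrix-supported ✗; cross-bedding ✓
None of the listed candidates fits everything.

none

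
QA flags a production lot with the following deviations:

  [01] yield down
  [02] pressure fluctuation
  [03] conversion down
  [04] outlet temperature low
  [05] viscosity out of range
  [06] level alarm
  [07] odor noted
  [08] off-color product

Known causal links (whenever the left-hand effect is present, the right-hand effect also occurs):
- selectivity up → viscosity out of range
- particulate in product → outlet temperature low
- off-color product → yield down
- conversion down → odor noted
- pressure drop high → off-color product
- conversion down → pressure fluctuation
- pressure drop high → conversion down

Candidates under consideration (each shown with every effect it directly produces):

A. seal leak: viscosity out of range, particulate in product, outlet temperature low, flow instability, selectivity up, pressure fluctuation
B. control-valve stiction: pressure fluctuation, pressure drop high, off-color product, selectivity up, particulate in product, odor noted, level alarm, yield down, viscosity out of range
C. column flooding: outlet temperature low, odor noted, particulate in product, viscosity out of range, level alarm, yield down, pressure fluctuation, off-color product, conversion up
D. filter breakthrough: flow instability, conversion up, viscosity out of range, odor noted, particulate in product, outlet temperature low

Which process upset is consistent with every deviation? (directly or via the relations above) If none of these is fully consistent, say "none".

For each candidate, compare predicted effects to what was observed:
(A) seal leak — does not account for yield down, conversion down, level alarm, odor noted, off-color product
(B) control-valve stiction — accounts for every observation (conversion down via pressure drop high → conversion down)
(C) column flooding — fails on conversion down (predicts conversion up, not conversion down)
(D) filter breakthrough — fails on yield down, pressure fluctuation, conversion down, level alarm, off-color product (predicts conversion up, not conversion down)
(B) is the only candidate with no mismatches.

B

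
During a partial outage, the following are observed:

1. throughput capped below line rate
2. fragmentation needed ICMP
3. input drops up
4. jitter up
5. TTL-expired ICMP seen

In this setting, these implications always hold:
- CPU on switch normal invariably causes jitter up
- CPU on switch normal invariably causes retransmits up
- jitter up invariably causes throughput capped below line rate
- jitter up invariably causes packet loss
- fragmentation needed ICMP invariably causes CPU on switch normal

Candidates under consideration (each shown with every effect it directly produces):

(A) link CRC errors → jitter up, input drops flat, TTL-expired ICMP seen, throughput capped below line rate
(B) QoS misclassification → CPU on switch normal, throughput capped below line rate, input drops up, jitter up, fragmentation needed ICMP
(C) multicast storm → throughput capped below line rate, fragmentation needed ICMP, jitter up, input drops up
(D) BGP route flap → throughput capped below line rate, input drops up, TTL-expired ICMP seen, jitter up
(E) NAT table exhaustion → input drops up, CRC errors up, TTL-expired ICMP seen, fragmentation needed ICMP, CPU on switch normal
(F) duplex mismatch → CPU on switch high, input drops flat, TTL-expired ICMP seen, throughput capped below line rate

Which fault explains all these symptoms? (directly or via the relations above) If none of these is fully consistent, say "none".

Per-candidate check:
(A) link CRC errors — fails on fragmentation needed ICMP, input drops up (predicts input drops flat, not input drops up)
(B) QoS misclassification — throughput capped below line rate ✓; fragmentation needed ICMP ✓; input drops up ✓; jitter up ✓; TTL-expired ICMP seen ✗
(C) multicast storm — does not account for TTL-expired ICMP seen
(D) BGP route flap — does not account for fragmentation needed ICMP
(E) NAT table exhaustion — accounts for every observation (throughput capped below line rate via CPU on switch normal → jitter up → throughput capped below line rate)
(F) duplex mismatch — throughput capped below line rate ✓; fragmentation needed ICMP ✗; input drops up ✗; jitter up ✗; TTL-expired ICMP seen ✓
(E) is the only candidate with no mismatches.

E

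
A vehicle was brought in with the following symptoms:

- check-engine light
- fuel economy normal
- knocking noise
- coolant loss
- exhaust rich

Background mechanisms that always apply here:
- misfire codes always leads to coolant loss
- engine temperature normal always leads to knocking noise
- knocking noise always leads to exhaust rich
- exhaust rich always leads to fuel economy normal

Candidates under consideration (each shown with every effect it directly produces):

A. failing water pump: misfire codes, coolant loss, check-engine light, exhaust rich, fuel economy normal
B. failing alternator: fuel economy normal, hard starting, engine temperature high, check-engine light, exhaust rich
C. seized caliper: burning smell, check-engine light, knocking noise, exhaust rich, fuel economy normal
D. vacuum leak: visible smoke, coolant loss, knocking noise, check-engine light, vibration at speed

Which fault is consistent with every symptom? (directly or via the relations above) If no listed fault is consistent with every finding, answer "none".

D

Checking each candidate against the observations:
(A) failing water pump — does not account for knocking noise
(B) failing alternator — check-engine light ✓; fuel economy normal ✓; knocking noise ✗; coolant loss ✗; exhaust rich ✓
(C) seized caliper — check-engine light ✓; fuel economy normal ✓; knocking noise ✓; coolant loss ✗; exhaust rich ✓
(D) vacuum leak — check-engine light ✓; fuel economy normal ✓ (via knocking noise → exhaust rich → fuel economy normal); knocking noise ✓; coolant loss ✓; exhaust rich ✓ (via knocking noise → exhaust rich)
(D) alone accounts for all the evidence.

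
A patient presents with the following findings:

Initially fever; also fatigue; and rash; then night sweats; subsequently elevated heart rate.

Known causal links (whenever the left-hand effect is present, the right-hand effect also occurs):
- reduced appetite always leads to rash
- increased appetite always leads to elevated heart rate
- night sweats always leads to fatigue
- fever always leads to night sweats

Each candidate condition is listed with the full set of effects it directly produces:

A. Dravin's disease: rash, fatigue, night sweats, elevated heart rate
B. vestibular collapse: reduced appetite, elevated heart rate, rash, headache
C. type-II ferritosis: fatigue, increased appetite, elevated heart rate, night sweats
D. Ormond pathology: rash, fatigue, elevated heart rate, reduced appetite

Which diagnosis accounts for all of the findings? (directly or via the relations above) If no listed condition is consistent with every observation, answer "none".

Per-candidate check:
(A) Dravin's disease — fever ✗; fatigue ✓; rash ✓; night sweats ✓; elevated heart rate ✓
(B) vestibular collapse — fever ✗; fatigue ✗; rash ✓; night sweats ✗; elevated heart rate ✓
(C) type-II ferritosis — fever ✗; fatigue ✓; rash ✗; night sweats ✓; elevated heart rate ✓
(D) Ormond pathology — fever ✗; fatigue ✓; rash ✓; night sweats ✗; elevated heart rate ✓
None of the listed candidates fits everything.

none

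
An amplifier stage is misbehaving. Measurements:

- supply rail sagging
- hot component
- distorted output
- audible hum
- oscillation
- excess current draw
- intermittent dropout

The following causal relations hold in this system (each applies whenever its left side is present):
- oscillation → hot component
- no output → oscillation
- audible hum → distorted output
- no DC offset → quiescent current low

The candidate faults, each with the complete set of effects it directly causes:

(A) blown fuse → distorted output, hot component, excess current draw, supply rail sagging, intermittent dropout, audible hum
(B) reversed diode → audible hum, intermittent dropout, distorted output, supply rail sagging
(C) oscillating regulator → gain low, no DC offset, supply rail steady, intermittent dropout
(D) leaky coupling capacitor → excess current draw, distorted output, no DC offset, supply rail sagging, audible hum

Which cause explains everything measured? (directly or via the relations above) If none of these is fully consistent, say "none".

Testing each hypothesis:
(A) blown fuse — does not account for oscillation
(B) reversed diode — supply rail sagging yes; hot component NO; distorted output yes; audible hum yes; oscillation NO; excess current draw NO; intermittent dropout yes
(C) oscillating regulator — supply rail sagging NO; hot component NO; distorted output NO; audible hum NO; oscillation NO; excess current draw NO; intermittent dropout yes
(D) leaky coupling capacitor — supply rail sagging yes; hot component NO; distorted output yes; audible hum yes; oscillation NO; excess current draw yes; intermittent dropout NO
None of the listed candidates fits everything.

none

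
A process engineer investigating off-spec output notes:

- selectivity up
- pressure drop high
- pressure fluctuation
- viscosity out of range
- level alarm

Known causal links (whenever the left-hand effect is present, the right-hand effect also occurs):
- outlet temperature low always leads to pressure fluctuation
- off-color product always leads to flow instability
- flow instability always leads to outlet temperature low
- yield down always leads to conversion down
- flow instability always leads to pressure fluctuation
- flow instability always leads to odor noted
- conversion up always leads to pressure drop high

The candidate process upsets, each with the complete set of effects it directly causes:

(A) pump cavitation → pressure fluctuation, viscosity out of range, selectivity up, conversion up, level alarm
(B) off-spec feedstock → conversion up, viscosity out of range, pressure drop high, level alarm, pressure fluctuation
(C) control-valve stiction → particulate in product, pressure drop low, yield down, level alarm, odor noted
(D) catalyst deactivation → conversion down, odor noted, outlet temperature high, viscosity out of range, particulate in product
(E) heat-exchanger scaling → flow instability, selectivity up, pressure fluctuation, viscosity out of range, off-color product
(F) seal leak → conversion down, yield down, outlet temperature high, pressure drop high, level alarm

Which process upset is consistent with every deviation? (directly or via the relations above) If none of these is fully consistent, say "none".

A

For each candidate, compare predicted effects to what was observed:
(A) pump cavitation — selectivity up yes; pressure drop high yes (via conversion up → pressure drop high); pressure fluctuation yes; viscosity out of range yes; level alarm yes
(B) off-spec feedstock — does not account for selectivity up
(C) control-valve stiction — selectivity up NO; pressure drop high NO; pressure fluctuation NO; viscosity out of range NO; level alarm yes
(D) catalyst deactivation — does not account for selectivity up, pressure drop high, pressure fluctuation, level alarm
(E) heat-exchanger scaling — does not account for pressure drop high, level alarm
(F) seal leak — selectivity up NO; pressure drop high yes; pressure fluctuation NO; viscosity out of range NO; level alarm yes
Only (A) is consistent with every observation.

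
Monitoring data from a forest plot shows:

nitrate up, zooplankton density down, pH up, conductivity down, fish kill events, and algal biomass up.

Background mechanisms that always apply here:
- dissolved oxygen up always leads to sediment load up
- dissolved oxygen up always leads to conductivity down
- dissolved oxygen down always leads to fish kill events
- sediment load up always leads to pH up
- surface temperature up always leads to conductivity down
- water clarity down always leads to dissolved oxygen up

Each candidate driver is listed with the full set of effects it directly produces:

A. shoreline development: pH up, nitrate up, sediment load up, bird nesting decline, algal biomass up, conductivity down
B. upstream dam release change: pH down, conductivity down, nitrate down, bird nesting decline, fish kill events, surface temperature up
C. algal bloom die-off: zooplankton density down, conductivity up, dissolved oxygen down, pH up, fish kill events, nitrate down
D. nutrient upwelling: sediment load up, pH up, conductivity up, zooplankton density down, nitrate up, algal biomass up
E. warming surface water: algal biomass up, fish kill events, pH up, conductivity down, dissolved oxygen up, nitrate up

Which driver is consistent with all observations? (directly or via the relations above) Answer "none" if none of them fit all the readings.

Checking each candidate against the observations:
(A) shoreline development — does not account for zooplankton density down, fish kill events
(B) upstream dam release change — nitrate up NO; zooplankton density down NO; pH up NO; conductivity down yes; fish kill events yes; algal biomass up NO
(C) algal bloom die-off — fails on nitrate up, conductivity down, algal biomass up (predicts nitrate down, not nitrate up; predicts conductivity up, not conductivity down)
(D) nutrient upwelling — fails on conductivity down, fish kill events (predicts conductivity up, not conductivity down)
(E) warming surface water — does not account for zooplankton density down
None of the listed candidates fits everything.

none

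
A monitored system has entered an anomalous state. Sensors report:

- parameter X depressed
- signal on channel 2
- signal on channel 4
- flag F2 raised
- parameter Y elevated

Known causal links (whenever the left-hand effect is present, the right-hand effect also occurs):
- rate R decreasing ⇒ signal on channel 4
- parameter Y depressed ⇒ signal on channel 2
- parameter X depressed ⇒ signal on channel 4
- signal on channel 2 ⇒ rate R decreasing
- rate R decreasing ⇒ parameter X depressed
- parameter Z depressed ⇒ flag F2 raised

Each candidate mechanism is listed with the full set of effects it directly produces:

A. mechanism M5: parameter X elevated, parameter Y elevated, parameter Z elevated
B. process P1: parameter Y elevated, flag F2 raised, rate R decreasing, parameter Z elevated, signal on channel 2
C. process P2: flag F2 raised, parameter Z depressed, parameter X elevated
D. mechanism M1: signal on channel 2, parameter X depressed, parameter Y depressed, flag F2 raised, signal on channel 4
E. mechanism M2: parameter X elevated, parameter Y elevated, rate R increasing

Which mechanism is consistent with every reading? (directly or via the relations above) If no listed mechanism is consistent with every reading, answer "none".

B

Checking each candidate against the observations:
(A) mechanism M5 — parameter X depressed miss; signal on channel 2 miss; signal on channel 4 miss; flag F2 raised miss; parameter Y elevated match
(B) process P1 — accounts for every observation (parameter X depressed through rate R decreasing → parameter X depressed)
(C) process P2 — parameter X depressed miss; signal on channel 2 miss; signal on channel 4 miss; flag F2 raised match; parameter Y elevated miss
(D) mechanism M1 — parameter X depressed match; signal on channel 2 match; signal on channel 4 match; flag F2 raised match; parameter Y elevated miss
(E) mechanism M2 — fails on parameter X depressed, signal on channel 2, signal on channel 4, flag F2 raised (predicts parameter X elevated, not parameter X depressed)
(B) alone accounts for all the evidence.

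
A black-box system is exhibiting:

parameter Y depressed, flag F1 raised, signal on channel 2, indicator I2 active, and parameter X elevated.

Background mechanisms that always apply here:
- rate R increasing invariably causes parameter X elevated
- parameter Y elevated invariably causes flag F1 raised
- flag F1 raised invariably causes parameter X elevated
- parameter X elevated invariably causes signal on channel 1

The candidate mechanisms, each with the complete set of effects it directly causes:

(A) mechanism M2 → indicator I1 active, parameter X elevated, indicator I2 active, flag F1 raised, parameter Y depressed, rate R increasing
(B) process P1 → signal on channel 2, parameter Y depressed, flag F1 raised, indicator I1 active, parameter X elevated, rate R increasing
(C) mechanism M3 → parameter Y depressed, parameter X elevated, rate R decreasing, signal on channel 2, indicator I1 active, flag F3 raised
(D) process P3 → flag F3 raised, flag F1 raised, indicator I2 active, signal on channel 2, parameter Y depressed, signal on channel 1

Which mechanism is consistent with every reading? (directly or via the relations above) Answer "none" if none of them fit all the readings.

For each candidate, compare predicted effects to what was observed:
(A) mechanism M2 — parameter Y depressed +; flag F1 raised +; signal on channel 2 -; indicator I2 active +; parameter X elevated +
(B) process P1 — parameter Y depressed +; flag F1 raised +; signal on channel 2 +; indicator I2 active -; parameter X elevated +
(C) mechanism M3 — does not account for flag F1 raised, indicator I2 active
(D) process P3 — accounts for every observation (parameter X elevated through flag F1 raised → parameter X elevated)
(D) alone accounts for all the evidence.

D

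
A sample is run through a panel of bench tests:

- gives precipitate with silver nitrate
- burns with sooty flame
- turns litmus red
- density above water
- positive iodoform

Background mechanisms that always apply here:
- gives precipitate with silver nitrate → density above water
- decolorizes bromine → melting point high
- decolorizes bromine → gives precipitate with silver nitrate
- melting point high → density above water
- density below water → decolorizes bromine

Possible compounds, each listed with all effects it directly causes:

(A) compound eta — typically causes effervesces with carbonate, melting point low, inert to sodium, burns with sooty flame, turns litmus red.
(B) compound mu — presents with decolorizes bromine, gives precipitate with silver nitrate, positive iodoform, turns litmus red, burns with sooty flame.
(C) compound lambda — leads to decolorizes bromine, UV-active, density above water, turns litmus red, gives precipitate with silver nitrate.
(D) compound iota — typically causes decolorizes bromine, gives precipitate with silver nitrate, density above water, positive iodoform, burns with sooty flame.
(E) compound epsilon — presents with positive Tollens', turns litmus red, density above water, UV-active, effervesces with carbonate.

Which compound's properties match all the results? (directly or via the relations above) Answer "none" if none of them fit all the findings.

Per-candidate check:
(A) compound eta — does not account for gives precipitate with silver nitrate, density above water, positive iodoform
(B) compound mu — accounts for every observation (density above water by gives precipitate with silver nitrate → density above water)
(C) compound lambda — does not account for burns with sooty flame, positive iodoform
(D) compound iota — does not account for turns litmus red
(E) compound epsilon — does not account for gives precipitate with silver nitrate, burns with sooty flame, positive iodoform
(B) is the only candidate with no mismatches.

B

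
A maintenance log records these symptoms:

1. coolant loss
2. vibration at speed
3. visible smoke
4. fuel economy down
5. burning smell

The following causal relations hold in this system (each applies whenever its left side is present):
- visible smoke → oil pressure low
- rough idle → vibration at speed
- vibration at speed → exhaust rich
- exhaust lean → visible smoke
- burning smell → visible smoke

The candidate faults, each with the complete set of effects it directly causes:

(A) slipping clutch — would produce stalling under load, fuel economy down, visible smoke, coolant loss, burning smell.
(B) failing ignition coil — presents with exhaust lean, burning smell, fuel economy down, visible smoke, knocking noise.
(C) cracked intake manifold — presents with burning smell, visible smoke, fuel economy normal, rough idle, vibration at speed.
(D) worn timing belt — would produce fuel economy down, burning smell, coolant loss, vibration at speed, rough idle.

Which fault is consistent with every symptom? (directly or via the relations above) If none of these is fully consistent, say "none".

Checking each candidate against the observations:
(A) slipping clutch — coolant loss yes; vibration at speed NO; visible smoke yes; fuel economy down yes; burning smell yes
(B) failing ignition coil — coolant loss NO; vibration at speed NO; visible smoke yes; fuel economy down yes; burning smell yes
(C) cracked intake manifold — coolant loss NO; vibration at speed yes; visible smoke yes; fuel economy down NO; burning smell yes
(D) worn timing belt — accounts for every observation (visible smoke via burning smell → visible smoke)
(D) alone accounts for all the evidence.

D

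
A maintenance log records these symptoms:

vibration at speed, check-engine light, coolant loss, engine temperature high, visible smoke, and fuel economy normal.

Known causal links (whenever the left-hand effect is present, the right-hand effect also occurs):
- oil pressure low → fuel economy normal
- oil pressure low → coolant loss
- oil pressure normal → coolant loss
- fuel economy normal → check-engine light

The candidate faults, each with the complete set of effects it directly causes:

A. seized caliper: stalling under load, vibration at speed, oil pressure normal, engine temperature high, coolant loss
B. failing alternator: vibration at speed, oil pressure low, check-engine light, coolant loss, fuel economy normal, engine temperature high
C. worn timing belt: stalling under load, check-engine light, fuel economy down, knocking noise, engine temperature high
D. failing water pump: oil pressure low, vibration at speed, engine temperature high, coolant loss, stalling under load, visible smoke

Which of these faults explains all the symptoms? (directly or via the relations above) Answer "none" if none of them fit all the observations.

Testing each hypothesis:
(A) seized caliper — vibration at speed ✓; check-engine light ✗; coolant loss ✓; engine temperature high ✓; visible smoke ✗; fuel economy normal ✗
(B) failing alternator — vibration at speed ✓; check-engine light ✓; coolant loss ✓; engine temperature high ✓; visible smoke ✗; fuel economy normal ✓
(C) worn timing belt — fails on vibration at speed, coolant loss, visible smoke, fuel economy normal (predicts fuel economy down, not fuel economy normal)
(D) failing water pump — accounts for every observation (check-engine light via oil pressure low → fuel economy normal → check-engine light)
(D) alone accounts for all the evidence.

D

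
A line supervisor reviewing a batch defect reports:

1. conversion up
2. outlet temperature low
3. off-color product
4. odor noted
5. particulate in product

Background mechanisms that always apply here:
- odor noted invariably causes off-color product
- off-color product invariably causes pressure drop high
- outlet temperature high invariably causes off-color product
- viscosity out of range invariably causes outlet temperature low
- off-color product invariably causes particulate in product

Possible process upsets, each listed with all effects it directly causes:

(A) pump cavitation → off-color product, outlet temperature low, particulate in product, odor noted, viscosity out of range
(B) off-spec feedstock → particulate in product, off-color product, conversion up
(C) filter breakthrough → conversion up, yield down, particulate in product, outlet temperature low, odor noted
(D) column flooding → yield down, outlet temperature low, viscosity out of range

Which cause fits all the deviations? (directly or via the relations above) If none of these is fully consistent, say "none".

Checking each candidate against the observations:
(A) pump cavitation — does not account for conversion up
(B) off-spec feedstock — conversion up ✓; outlet temperature low ✗; off-color product ✓; odor noted ✗; particulate in product ✓
(C) filter breakthrough — accounts for every observation (off-color product via odor noted → off-color product)
(D) column flooding — conversion up ✗; outlet temperature low ✓; off-color product ✗; odor noted ✗; particulate in product ✗
Only (C) is consistent with every observation.

C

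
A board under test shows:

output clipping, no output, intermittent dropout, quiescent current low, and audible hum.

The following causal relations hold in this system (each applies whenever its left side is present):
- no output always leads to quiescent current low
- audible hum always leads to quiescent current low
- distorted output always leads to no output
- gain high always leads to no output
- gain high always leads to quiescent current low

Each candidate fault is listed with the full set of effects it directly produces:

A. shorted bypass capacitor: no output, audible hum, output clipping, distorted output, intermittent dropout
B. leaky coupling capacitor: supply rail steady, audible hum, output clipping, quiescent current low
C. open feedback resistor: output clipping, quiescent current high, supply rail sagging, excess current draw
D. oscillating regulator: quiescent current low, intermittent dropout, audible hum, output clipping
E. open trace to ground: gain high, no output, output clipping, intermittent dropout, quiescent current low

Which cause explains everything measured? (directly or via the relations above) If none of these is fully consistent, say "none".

Per-candidate check:
(A) shorted bypass capacitor — output clipping +; no output +; intermittent dropout +; quiescent current low + (through audible hum → quiescent current low); audible hum +
(B) leaky coupling capacitor — output clipping +; no output -; intermittent dropout -; quiescent current low +; audible hum +
(C) open feedback resistor — fails on no output, intermittent dropout, quiescent current low, audible hum (predicts quiescent current high, not quiescent current low)
(D) oscillating regulator — does not account for no output
(E) open trace to ground — output clipping +; no output +; intermittent dropout +; quiescent current low +; audible hum -
(A) alone accounts for all the evidence.

A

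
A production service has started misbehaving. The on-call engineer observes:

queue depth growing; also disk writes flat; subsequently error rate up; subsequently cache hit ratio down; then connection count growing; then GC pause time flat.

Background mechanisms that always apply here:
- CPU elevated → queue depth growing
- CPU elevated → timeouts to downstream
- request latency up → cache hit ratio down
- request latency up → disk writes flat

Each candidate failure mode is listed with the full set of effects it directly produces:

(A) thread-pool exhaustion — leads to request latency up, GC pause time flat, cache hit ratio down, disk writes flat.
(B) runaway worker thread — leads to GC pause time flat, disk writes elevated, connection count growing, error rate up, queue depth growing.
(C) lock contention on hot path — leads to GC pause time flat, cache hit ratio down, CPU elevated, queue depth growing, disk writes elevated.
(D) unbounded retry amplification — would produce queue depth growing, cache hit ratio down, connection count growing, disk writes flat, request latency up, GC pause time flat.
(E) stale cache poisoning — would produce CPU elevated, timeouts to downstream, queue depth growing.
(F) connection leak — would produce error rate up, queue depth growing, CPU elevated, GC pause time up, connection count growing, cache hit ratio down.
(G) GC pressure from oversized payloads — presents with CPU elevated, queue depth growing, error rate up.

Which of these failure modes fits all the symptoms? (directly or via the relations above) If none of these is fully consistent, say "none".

Checking each candidate against the observations:
(A) thread-pool exhaustion — queue depth growing -; disk writes flat +; error rate up -; cache hit ratio down +; connection count growing -; GC pause time flat +
(B) runaway worker thread — fails on disk writes flat, cache hit ratio down (predicts disk writes elevated, not disk writes flat)
(C) lock contention on hot path — fails on disk writes flat, error rate up, connection count growing (predicts disk writes elevated, not disk writes flat)
(D) unbounded retry amplification — queue depth growing +; disk writes flat +; error rate up -; cache hit ratio down +; connection count growing +; GC pause time flat +
(E) stale cache poisoning — queue depth growing +; disk writes flat -; error rate up -; cache hit ratio down -; connection count growing -; GC pause time flat -
(F) connection leak — queue depth growing +; disk writes flat -; error rate up +; cache hit ratio down +; connection count growing +; GC pause time flat -
(G) GC pressure from oversized payloads — queue depth growing +; disk writes flat -; error rate up +; cache hit ratio down -; connection count growing -; GC pause time flat -
No candidate is consistent with all observations.

none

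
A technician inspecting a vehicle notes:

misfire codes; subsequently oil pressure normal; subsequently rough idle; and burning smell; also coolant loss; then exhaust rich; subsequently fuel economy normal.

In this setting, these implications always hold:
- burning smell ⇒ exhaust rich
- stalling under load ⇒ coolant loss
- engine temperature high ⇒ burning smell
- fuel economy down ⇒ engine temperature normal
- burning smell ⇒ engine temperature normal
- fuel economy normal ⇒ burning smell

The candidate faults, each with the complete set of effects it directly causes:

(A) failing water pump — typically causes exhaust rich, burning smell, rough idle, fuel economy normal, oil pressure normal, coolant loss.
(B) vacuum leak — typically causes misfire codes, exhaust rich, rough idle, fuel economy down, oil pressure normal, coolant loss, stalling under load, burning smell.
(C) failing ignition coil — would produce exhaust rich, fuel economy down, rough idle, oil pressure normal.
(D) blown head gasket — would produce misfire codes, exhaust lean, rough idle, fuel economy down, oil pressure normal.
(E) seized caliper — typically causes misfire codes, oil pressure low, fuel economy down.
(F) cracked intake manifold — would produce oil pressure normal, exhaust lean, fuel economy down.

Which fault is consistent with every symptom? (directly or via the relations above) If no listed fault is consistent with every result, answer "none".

none

Testing each hypothesis:
(A) failing water pump — does not account for misfire codes
(B) vacuum leak — misfire codes +; oil pressure normal +; rough idle +; burning smell +; coolant loss +; exhaust rich +; fuel economy normal -
(C) failing ignition coil — misfire codes -; oil pressure normal +; rough idle +; burning smell -; coolant loss -; exhaust rich +; fuel economy normal -
(D) blown head gasket — fails on burning smell, coolant loss, exhaust rich, fuel economy normal (predicts exhaust lean, not exhaust rich; predicts fuel economy down, not fuel economy normal)
(E) seized caliper — misfire codes +; oil pressure normal -; rough idle -; burning smell -; coolant loss -; exhaust rich -; fuel economy normal -
(F) cracked intake manifold — misfire codes -; oil pressure normal +; rough idle -; burning smell -; coolant loss -; exhaust rich -; fuel economy normal -
No candidate is consistent with all observations.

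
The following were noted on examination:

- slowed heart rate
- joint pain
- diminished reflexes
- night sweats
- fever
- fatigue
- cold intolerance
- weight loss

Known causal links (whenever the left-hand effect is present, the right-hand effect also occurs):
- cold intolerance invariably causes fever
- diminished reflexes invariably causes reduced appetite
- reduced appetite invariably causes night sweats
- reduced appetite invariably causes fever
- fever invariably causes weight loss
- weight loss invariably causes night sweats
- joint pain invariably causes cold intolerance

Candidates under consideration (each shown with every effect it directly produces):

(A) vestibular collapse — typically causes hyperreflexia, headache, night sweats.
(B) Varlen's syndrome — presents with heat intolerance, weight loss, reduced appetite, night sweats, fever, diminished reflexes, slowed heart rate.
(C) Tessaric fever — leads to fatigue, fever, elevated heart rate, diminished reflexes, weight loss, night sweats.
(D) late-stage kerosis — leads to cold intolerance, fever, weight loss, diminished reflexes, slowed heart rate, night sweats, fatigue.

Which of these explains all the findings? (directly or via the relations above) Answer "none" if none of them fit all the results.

Testing each hypothesis:
(A) vestibular collapse — fails on slowed heart rate, joint pain, diminished reflexes, fever, fatigue, cold intolerance, weight loss (predicts hyperreflexia, not diminished reflexes)
(B) Varlen's syndrome — fails on joint pain, fatigue, cold intolerance (predicts heat intolerance, not cold intolerance)
(C) Tessaric fever — fails on slowed heart rate, joint pain, cold intolerance (predicts elevated heart rate, not slowed heart rate)
(D) late-stage kerosis — does not account for joint pain
No candidate is consistent with all observations.

none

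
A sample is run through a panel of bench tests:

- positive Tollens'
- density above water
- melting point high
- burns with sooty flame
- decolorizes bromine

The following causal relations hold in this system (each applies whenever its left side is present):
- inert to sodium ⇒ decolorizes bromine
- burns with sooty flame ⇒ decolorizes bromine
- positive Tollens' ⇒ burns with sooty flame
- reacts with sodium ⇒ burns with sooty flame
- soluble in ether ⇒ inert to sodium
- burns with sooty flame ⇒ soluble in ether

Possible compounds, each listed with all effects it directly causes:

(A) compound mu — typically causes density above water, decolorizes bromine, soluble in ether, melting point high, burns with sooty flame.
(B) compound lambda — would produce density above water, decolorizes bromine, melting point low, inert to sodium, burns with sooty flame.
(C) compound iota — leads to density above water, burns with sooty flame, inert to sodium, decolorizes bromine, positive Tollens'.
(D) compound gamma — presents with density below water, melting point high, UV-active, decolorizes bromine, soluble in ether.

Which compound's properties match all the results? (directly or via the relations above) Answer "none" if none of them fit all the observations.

none

For each candidate, compare predicted effects to what was observed:
(A) compound mu — does not account for positive Tollens'
(B) compound lambda — fails on positive Tollens', melting point high (predicts melting point low, not melting point high)
(C) compound iota — positive Tollens' match; density above water match; melting point high miss; burns with sooty flame match; decolorizes bromine match
(D) compound gamma — positive Tollens' miss; density above water miss; melting point high match; burns with sooty flame miss; decolorizes bromine match
Every candidate fails on at least one observation.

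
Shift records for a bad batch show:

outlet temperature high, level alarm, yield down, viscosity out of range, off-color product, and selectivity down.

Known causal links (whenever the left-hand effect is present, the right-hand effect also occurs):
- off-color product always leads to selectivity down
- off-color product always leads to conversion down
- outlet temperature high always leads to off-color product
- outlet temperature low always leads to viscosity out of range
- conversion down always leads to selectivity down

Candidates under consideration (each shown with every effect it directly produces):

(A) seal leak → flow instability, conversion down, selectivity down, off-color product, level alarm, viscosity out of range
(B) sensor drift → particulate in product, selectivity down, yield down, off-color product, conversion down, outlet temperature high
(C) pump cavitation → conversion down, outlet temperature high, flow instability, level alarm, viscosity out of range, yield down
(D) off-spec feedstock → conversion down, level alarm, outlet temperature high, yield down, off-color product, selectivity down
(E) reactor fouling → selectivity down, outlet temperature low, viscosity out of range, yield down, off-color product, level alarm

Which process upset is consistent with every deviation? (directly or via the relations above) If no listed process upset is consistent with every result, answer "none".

C

Testing each hypothesis:
(A) seal leak — outlet temperature high miss; level alarm match; yield down miss; viscosity out of range match; off-color product match; selectivity down match
(B) sensor drift — outlet temperature high match; level alarm miss; yield down match; viscosity out of range miss; off-color product match; selectivity down match
(C) pump cavitation — accounts for every observation (off-color product through outlet temperature high → off-color product)
(D) off-spec feedstock — does not account for viscosity out of range
(E) reactor fouling — fails on outlet temperature high (predicts outlet temperature low, not outlet temperature high)
(C) alone accounts for all the evidence.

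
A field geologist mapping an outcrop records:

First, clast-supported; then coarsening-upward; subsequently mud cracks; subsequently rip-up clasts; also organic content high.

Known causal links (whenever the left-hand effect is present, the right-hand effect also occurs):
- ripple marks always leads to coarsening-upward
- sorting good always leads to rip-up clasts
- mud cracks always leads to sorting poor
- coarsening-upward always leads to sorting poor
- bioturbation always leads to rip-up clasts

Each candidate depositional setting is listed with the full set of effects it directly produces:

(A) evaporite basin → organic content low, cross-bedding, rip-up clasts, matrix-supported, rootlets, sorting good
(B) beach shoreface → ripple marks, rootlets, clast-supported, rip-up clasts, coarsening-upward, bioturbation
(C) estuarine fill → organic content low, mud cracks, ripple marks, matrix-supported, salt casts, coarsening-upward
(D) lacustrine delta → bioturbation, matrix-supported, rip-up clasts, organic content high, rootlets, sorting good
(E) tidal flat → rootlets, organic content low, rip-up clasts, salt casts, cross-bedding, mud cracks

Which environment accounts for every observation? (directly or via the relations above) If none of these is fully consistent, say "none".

Per-candidate check:
(A) evaporite basin — clast-supported NO; coarsening-upward NO; mud cracks NO; rip-up clasts yes; organic content high NO
(B) beach shoreface — does not account for mud cracks, organic content high
(C) estuarine fill — clast-supported NO; coarsening-upward yes; mud cracks yes; rip-up clasts NO; organic content high NO
(D) lacustrine delta — fails on clast-supported, coarsening-upward, mud cracks (predicts matrix-supported, not clast-supported)
(E) tidal flat — fails on clast-supported, coarsening-upward, organic content high (predicts organic content low, not organic content high)
None of the listed candidates fits everything.

none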